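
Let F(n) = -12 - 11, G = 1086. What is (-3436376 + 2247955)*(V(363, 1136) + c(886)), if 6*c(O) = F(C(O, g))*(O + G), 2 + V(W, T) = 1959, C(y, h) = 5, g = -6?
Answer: 19973791747/3 ≈ 6.6579e+9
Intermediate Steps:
V(W, T) = 1957 (V(W, T) = -2 + 1959 = 1957)
F(n) = -23
c(O) = -4163 - 23*O/6 (c(O) = (-23*(O + 1086))/6 = (-23*(1086 + O))/6 = (-24978 - 23*O)/6 = -4163 - 23*O/6)
(-3436376 + 2247955)*(V(363, 1136) + c(886)) = (-3436376 + 2247955)*(1957 + (-4163 - 23/6*886)) = -1188421*(1957 + (-4163 - 10189/3)) = -1188421*(1957 - 22678/3) = -1188421*(-16807/3) = 19973791747/3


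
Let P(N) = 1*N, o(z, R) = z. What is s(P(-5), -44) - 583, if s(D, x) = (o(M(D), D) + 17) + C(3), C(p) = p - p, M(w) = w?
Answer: -571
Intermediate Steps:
C(p) = 0
P(N) = N
s(D, x) = 17 + D (s(D, x) = (D + 17) + 0 = (17 + D) + 0 = 17 + D)
s(P(-5), -44) - 583 = (17 - 5) - 583 = 12 - 583 = -571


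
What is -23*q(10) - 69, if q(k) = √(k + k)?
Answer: -69 - 46*√5 ≈ -171.86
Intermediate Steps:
q(k) = √2*√k (q(k) = √(2*k) = √2*√k)
-23*q(10) - 69 = -23*√2*√10 - 69 = -46*√5 - 69 = -69 - 46*√5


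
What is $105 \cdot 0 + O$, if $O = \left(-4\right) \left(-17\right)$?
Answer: $68$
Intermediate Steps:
$O = 68$
$105 \cdot 0 + O = 105 \cdot 0 + 68 = 0 + 68 = 68$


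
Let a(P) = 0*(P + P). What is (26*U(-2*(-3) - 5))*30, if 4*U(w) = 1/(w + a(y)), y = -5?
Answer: 195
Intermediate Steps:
a(P) = 0 (a(P) = 0*(2*P) = 0)
U(w) = 1/(4*w) (U(w) = 1/(4*(w + 0)) = 1/(4*w))
(26*U(-2*(-3) - 5))*30 = (26*(1/(4*(-2*(-3) - 5))))*30 = (26*(1/(4*(6 - 5))))*30 = (26*((1/4)/1))*30 = (26*((1/4)*1))*30 = (26*(1/4))*30 = (13/2)*30 = 195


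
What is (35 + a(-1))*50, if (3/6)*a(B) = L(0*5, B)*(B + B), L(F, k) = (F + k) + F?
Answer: 1950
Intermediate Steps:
L(F, k) = k + 2*F
a(B) = 4*B**2 (a(B) = 2*((B + 2*(0*5))*(B + B)) = 2*((B + 2*0)*(2*B)) = 2*((B + 0)*(2*B)) = 2*(B*(2*B)) = 2*(2*B**2) = 4*B**2)
(35 + a(-1))*50 = (35 + 4*(-1)**2)*50 = (35 + 4*1)*50 = (35 + 4)*50 = 39*50 = 1950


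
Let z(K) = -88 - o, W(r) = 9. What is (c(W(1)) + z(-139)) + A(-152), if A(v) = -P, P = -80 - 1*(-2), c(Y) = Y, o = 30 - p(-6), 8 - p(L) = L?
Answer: -17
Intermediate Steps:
p(L) = 8 - L
o = 16 (o = 30 - (8 - 1*(-6)) = 30 - (8 + 6) = 30 - 1*14 = 30 - 14 = 16)
P = -78 (P = -80 + 2 = -78)
z(K) = -104 (z(K) = -88 - 1*16 = -88 - 16 = -104)
A(v) = 78 (A(v) = -1*(-78) = 78)
(c(W(1)) + z(-139)) + A(-152) = (9 - 104) + 78 = -95 + 78 = -17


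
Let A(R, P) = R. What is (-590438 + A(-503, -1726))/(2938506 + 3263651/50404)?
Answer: -29785790164/148115720075 ≈ -0.20110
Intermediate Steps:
(-590438 + A(-503, -1726))/(2938506 + 3263651/50404) = (-590438 - 503)/(2938506 + 3263651/50404) = -590941/(2938506 + 3263651*(1/50404)) = -590941/(2938506 + 3263651/50404) = -590941/148115720075/50404 = -590941*50404/148115720075 = -29785790164/148115720075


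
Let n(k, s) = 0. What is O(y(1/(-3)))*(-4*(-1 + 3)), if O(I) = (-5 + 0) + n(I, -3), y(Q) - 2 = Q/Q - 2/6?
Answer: 40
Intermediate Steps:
y(Q) = 8/3 (y(Q) = 2 + (Q/Q - 2/6) = 2 + (1 - 2*⅙) = 2 + (1 - ⅓) = 2 + ⅔ = 8/3)
O(I) = -5 (O(I) = (-5 + 0) + 0 = -5 + 0 = -5)
O(y(1/(-3)))*(-4*(-1 + 3)) = -(-20)*(-1 + 3) = -(-20)*2 = -5*(-8) = 40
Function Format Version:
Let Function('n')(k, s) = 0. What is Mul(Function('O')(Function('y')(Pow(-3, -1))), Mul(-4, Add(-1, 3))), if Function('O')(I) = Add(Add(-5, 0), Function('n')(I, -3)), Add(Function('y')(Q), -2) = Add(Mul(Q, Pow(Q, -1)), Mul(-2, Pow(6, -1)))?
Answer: 40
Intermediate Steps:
Function('y')(Q) = Rational(8, 3) (Function('y')(Q) = Add(2, Add(Mul(Q, Pow(Q, -1)), Mul(-2, Pow(6, -1)))) = Add(2, Add(1, Mul(-2, Rational(1, 6)))) = Add(2, Add(1, Rational(-1, 3))) = Add(2, Rational(2, 3)) = Rational(8, 3))
Function('O')(I) = -5 (Function('O')(I) = Add(Add(-5, 0), 0) = Add(-5, 0) = -5)
Mul(Function('O')(Function('y')(Pow(-3, -1))), Mul(-4, Add(-1, 3))) = Mul(-5, Mul(-4, Add(-1, 3))) = Mul(-5, Mul(-4, 2)) = Mul(-5, -8) = 40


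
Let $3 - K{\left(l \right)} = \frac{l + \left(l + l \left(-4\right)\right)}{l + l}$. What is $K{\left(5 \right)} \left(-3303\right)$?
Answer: $-13212$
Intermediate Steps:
$K{\left(l \right)} = 4$ ($K{\left(l \right)} = 3 - \frac{l + \left(l + l \left(-4\right)\right)}{l + l} = 3 - \frac{l + \left(l - 4 l\right)}{2 l} = 3 - \left(l - 3 l\right) \frac{1}{2 l} = 3 - - 2 l \frac{1}{2 l} = 3 - -1 = 3 + 1 = 4$)
$K{\left(5 \right)} \left(-3303\right) = 4 \left(-3303\right) = -13212$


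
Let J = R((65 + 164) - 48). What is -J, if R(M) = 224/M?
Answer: -224/181 ≈ -1.2376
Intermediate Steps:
J = 224/181 (J = 224/((65 + 164) - 48) = 224/(229 - 48) = 224/181 ≈ 1.2376)
-J = -1*224/181 = -224/181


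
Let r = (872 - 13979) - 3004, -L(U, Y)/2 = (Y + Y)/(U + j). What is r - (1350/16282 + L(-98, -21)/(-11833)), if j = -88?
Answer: -48112624378272/2986306043 ≈ -16111.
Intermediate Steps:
L(U, Y) = -4*Y/(-88 + U) (L(U, Y) = -2*(Y + Y)/(U - 88) = -2*2*Y/(-88 + U) = -4*Y/(-88 + U))
r = -16111 (r = -13107 - 3004 = -16111)
r - (1350/16282 + L(-98, -21)/(-11833)) = -16111 - (1350/16282 - 4*(-21)/(-88 - 98)/(-11833)) = -16111 - (1350*(1/16282) - 4*(-21)/(-186)*(-1/11833)) = -16111 - (675/8141 - 4*(-21)*(-1/186)*(-1/11833)) = -16111 - (675/8141 - 14/31*(-1/11833)) = -16111 - (675/8141 + 14/366823) = -16111 - 1*247719499/2986306043 = -16111 - 247719499/2986306043 = -48112624378272/2986306043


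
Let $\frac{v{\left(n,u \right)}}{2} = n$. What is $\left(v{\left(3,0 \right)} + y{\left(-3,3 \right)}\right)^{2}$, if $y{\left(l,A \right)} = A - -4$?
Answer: $169$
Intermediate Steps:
$y{\left(l,A \right)} = 4 + A$ ($y{\left(l,A \right)} = A + 4 = 4 + A$)
$v{\left(n,u \right)} = 2 n$
$\left(v{\left(3,0 \right)} + y{\left(-3,3 \right)}\right)^{2} = \left(2 \cdot 3 + \left(4 + 3\right)\right)^{2} = \left(6 + 7\right)^{2} = 13^{2} = 169$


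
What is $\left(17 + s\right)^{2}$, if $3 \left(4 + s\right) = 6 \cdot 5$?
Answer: $529$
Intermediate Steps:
$s = 6$ ($s = -4 + \frac{6 \cdot 5}{3} = -4 + \frac{1}{3} \cdot 30 = -4 + 10 = 6$)
$\left(17 + s\right)^{2} = \left(17 + 6\right)^{2} = 23^{2} = 529$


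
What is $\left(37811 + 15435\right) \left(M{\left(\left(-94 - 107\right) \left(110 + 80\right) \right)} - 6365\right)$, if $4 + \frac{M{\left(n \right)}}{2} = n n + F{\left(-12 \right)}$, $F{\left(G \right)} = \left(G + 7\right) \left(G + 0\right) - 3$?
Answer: $155315703574486$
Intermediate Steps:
$F{\left(G \right)} = -3 + G \left(7 + G\right)$ ($F{\left(G \right)} = \left(7 + G\right) G - 3 = G \left(7 + G\right) - 3 = -3 + G \left(7 + G\right)$)
$M{\left(n \right)} = 106 + 2 n^{2}$ ($M{\left(n \right)} = -8 + 2 \left(n n + \left(-3 + \left(-12\right)^{2} + 7 \left(-12\right)\right)\right) = -8 + 2 \left(n^{2} - -57\right) = -8 + 2 \left(n^{2} + 57\right) = -8 + 2 \left(57 + n^{2}\right) = -8 + \left(114 + 2 n^{2}\right) = 106 + 2 n^{2}$)
$\left(37811 + 15435\right) \left(M{\left(\left(-94 - 107\right) \left(110 + 80\right) \right)} - 6365\right) = \left(37811 + 15435\right) \left(\left(106 + 2 \left(\left(-94 - 107\right) \left(110 + 80\right)\right)^{2}\right) - 6365\right) = 53246 \left(\left(106 + 2 \left(\left(-201\right) 190\right)^{2}\right) - 6365\right) = 53246 \left(\left(106 + 2 \left(-38190\right)^{2}\right) - 6365\right) = 53246 \left(\left(106 + 2 \cdot 1458476100\right) - 6365\right) = 53246 \left(\left(106 + 2916952200\right) - 6365\right) = 53246 \left(2916952306 - 6365\right) = 53246 \cdot 2916945941 = 155315703574486$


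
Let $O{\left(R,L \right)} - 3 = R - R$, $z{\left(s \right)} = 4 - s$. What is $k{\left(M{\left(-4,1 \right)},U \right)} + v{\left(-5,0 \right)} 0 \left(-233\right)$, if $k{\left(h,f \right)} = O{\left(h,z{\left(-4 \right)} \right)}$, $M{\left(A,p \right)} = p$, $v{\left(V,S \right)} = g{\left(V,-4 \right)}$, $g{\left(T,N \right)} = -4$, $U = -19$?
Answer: $3$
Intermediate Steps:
$v{\left(V,S \right)} = -4$
$O{\left(R,L \right)} = 3$ ($O{\left(R,L \right)} = 3 + \left(R - R\right) = 3 + 0 = 3$)
$k{\left(h,f \right)} = 3$
$k{\left(M{\left(-4,1 \right)},U \right)} + v{\left(-5,0 \right)} 0 \left(-233\right) = 3 + \left(-4\right) 0 \left(-233\right) = 3 + 0 \left(-233\right) = 3 + 0 = 3$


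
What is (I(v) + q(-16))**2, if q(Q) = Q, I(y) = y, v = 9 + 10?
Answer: 9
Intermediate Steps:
v = 19
(I(v) + q(-16))**2 = (19 - 16)**2 = 3**2 = 9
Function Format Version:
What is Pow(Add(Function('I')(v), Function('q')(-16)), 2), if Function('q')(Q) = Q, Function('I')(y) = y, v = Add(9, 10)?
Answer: 9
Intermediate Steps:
v = 19
Pow(Add(Function('I')(v), Function('q')(-16)), 2) = Pow(Add(19, -16), 2) = Pow(3, 2) = 9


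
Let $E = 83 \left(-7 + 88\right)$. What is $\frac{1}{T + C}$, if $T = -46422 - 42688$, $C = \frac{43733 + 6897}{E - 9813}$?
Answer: $- \frac{309}{27540053} \approx -1.122 \cdot 10^{-5}$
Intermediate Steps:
$E = 6723$ ($E = 83 \cdot 81 = 6723$)
$C = - \frac{5063}{309}$ ($C = \frac{43733 + 6897}{6723 - 9813} = \frac{50630}{-3090} = 50630 \left(- \frac{1}{3090}\right) = - \frac{5063}{309} \approx -16.385$)
$T = -89110$
$\frac{1}{T + C} = \frac{1}{-89110 - \frac{5063}{309}} = \frac{1}{- \frac{27540053}{309}} = - \frac{309}{27540053}$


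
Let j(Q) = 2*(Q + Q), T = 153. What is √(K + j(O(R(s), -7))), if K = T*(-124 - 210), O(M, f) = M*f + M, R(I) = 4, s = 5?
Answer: I*√51198 ≈ 226.27*I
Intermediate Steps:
O(M, f) = M + M*f
j(Q) = 4*Q (j(Q) = 2*(2*Q) = 4*Q)
K = -51102 (K = 153*(-124 - 210) = 153*(-334) = -51102)
√(K + j(O(R(s), -7))) = √(-51102 + 4*(4*(1 - 7))) = √(-51102 + 4*(4*(-6))) = √(-51102 + 4*(-24)) = √(-51102 - 96) = √(-51198) = I*√51198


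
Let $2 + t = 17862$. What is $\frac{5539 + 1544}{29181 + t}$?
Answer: $\frac{7083}{47041} \approx 0.15057$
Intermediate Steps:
$t = 17860$ ($t = -2 + 17862 = 17860$)
$\frac{5539 + 1544}{29181 + t} = \frac{5539 + 1544}{29181 + 17860} = \frac{7083}{47041}$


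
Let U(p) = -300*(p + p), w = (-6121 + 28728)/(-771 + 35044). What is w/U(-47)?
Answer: 481/20563800 ≈ 2.3391e-5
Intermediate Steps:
w = 22607/34273 ≈ 0.65962
U(p) = -600*p
w/U(-47) = 22607/(34273*((-600*(-47)))) = (22607/34273)/28200 = (22607/34273)*(1/28200) = 481/20563800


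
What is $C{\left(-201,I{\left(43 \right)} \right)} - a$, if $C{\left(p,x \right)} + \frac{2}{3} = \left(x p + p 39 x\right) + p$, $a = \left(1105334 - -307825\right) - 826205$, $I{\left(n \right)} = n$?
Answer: $- \frac{2798627}{3} \approx -9.3288 \cdot 10^{5}$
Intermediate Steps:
$a = 586954$ ($a = \left(1105334 + 307825\right) - 826205 = 1413159 - 826205 = 586954$)
$C{\left(p,x \right)} = - \frac{2}{3} + p + 40 p x$ ($C{\left(p,x \right)} = - \frac{2}{3} + \left(\left(x p + p 39 x\right) + p\right) = - \frac{2}{3} + \left(\left(p x + 39 p x\right) + p\right) = - \frac{2}{3} + \left(40 p x + p\right) = - \frac{2}{3} + \left(p + 40 p x\right) = - \frac{2}{3} + p + 40 p x$)
$C{\left(-201,I{\left(43 \right)} \right)} - a = \left(- \frac{2}{3} - 201 + 40 \left(-201\right) 43\right) - 586954 = \left(- \frac{2}{3} - 201 - 345720\right) - 586954 = - \frac{1037765}{3} - 586954 = - \frac{2798627}{3}$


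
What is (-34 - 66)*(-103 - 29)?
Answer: 13200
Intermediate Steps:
(-34 - 66)*(-103 - 29) = -100*(-132) = 13200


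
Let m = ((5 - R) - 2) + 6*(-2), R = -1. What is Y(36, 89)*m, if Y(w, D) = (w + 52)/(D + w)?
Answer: -704/125 ≈ -5.6320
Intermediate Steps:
Y(w, D) = (52 + w)/(D + w)
m = -8 (m = ((5 - 1*(-1)) - 2) + 6*(-2) = ((5 + 1) - 2) - 12 = (6 - 2) - 12 = 4 - 12 = -8)
Y(36, 89)*m = ((52 + 36)/(89 + 36))*(-8) = (88/125)*(-8) = -704/125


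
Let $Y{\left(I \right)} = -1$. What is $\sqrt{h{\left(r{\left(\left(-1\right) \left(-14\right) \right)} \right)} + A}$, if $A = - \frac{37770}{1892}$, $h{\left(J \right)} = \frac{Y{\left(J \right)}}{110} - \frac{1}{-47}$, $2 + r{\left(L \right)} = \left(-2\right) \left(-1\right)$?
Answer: $\frac{i \sqrt{2037198315}}{10105} \approx 4.4666 i$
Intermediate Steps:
$r{\left(L \right)} = 0$ ($r{\left(L \right)} = -2 - -2 = -2 + 2 = 0$)
$h{\left(J \right)} = \frac{63}{5170}$ ($h{\left(J \right)} = - \frac{1}{110} - \frac{1}{-47} = \left(-1\right) \frac{1}{110} - - \frac{1}{47} = - \frac{1}{110} + \frac{1}{47} = \frac{63}{5170}$)
$A = - \frac{18885}{946}$ ($A = \left(-37770\right) \frac{1}{1892} = - \frac{18885}{946} \approx -19.963$)
$\sqrt{h{\left(r{\left(\left(-1\right) \left(-14\right) \right)} \right)} + A} = \sqrt{\frac{63}{5170} - \frac{18885}{946}} = \sqrt{- \frac{201603}{10105}} = \frac{i \sqrt{2037198315}}{10105}$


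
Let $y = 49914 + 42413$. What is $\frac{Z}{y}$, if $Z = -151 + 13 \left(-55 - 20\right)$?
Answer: $- \frac{1126}{92327} \approx -0.012196$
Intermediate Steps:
$y = 92327$
$Z = -1126$ ($Z = -151 + 13 \left(-55 - 20\right) = -151 + 13 \left(-75\right) = -151 - 975 = -1126$)
$\frac{Z}{y} = - \frac{1126}{92327}$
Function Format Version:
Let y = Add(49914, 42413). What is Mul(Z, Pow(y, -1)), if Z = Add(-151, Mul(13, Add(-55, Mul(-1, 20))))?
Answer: Rational(-1126, 92327) ≈ -0.012196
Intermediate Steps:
y = 92327
Z = -1126 (Z = Add(-151, Mul(13, Add(-55, -20))) = Add(-151, Mul(13, -75)) = Add(-151, -975) = -1126)
Mul(Z, Pow(y, -1)) = Mul(-1126, Pow(92327, -1)) = Mul(-1126, Rational(1, 92327)) = Rational(-1126, 92327)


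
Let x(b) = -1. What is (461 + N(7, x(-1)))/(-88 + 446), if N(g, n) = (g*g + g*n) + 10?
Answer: 513/358 ≈ 1.4330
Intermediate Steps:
N(g, n) = 10 + g**2 + g*n (N(g, n) = (g**2 + g*n) + 10 = 10 + g**2 + g*n)
(461 + N(7, x(-1)))/(-88 + 446) = (461 + (10 + 7**2 + 7*(-1)))/(-88 + 446) = (461 + (10 + 49 - 7))/358 = (461 + 52)*(1/358) = 513*(1/358) = 513/358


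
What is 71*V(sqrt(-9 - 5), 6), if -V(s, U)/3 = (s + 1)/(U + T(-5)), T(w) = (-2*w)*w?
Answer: 213/44 + 213*I*sqrt(14)/44 ≈ 4.8409 + 18.113*I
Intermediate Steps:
T(w) = -2*w**2
V(s, U) = -3*(1 + s)/(-50 + U) (V(s, U) = -3*(s + 1)/(U - 2*(-5)**2) = -3*(1 + s)/(U - 2*25) = -3*(1 + s)/(U - 50) = -3*(1 + s)/(-50 + U))
71*V(sqrt(-9 - 5), 6) = 71*(3*(-1 - sqrt(-9 - 5))/(-50 + 6)) = 71*(3*(-1 - sqrt(-14))/(-44)) = 71*(3*(-1/44)*(-1 - I*sqrt(14))) = 71*(3/44 + 3*I*sqrt(14)/44) = 213/44 + 213*I*sqrt(14)/44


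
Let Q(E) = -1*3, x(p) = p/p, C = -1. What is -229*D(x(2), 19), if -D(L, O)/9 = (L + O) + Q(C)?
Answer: 35037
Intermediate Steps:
x(p) = 1
Q(E) = -3
D(L, O) = 27 - 9*L - 9*O (D(L, O) = -9*((L + O) - 3) = -9*(-3 + L + O) = 27 - 9*L - 9*O)
-229*D(x(2), 19) = -229*(27 - 9*1 - 9*19) = -229*(27 - 9 - 171) = -229*(-153) = 35037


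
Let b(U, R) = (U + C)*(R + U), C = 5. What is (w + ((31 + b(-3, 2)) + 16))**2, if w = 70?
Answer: 13225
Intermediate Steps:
b(U, R) = (5 + U)*(R + U) (b(U, R) = (U + 5)*(R + U) = (5 + U)*(R + U))
(w + ((31 + b(-3, 2)) + 16))**2 = (70 + ((31 + ((-3)**2 + 5*2 + 5*(-3) + 2*(-3))) + 16))**2 = (70 + ((31 + (9 + 10 - 15 - 6)) + 16))**2 = (70 + ((31 - 2) + 16))**2 = (70 + (29 + 16))**2 = (70 + 45)**2 = 115**2 = 13225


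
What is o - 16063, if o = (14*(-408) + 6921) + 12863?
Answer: -1991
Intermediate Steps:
o = 14072 (o = (-5712 + 6921) + 12863 = 1209 + 12863 = 14072)
o - 16063 = 14072 - 16063 = -1991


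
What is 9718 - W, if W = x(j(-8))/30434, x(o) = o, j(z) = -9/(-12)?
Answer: 1183030445/121736 ≈ 9718.0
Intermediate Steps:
j(z) = 3/4 (j(z) = -9*(-1/12) = 3/4)
W = 3/121736 (W = (3/4)/30434 = (3/4)*(1/30434) = 3/121736 ≈ 2.4643e-5)
9718 - W = 9718 - 1*3/121736 = 9718 - 3/121736 = 1183030445/121736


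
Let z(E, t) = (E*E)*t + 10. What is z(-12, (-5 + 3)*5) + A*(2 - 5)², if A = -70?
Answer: -2060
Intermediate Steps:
z(E, t) = 10 + t*E² (z(E, t) = E²*t + 10 = t*E² + 10 = 10 + t*E²)
z(-12, (-5 + 3)*5) + A*(2 - 5)² = (10 + ((-5 + 3)*5)*(-12)²) - 70*(2 - 5)² = (10 - 2*5*144) - 70*(-3)² = (10 - 10*144) - 70*9 = (10 - 1440) - 630 = -1430 - 630 = -2060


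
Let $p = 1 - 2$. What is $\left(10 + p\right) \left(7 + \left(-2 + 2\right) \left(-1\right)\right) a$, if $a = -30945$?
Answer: $-1949535$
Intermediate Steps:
$p = -1$ ($p = 1 - 2 = -1$)
$\left(10 + p\right) \left(7 + \left(-2 + 2\right) \left(-1\right)\right) a = \left(10 - 1\right) \left(7 + \left(-2 + 2\right) \left(-1\right)\right) \left(-30945\right) = 9 \left(7 + 0 \left(-1\right)\right) \left(-30945\right) = 9 \left(7 + 0\right) \left(-30945\right) = 9 \cdot 7 \left(-30945\right) = 63 \left(-30945\right) = -1949535$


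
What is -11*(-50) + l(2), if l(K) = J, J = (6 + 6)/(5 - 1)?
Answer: 553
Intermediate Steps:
J = 3 (J = 12/4 = 12*(¼) = 3)
l(K) = 3
-11*(-50) + l(2) = -11*(-50) + 3 = 550 + 3 = 553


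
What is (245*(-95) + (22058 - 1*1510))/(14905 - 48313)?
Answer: 303/3712 ≈ 0.081627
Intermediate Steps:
(245*(-95) + (22058 - 1*1510))/(14905 - 48313) = (-23275 + (22058 - 1510))/(-33408) = (-23275 + 20548)*(-1/33408) = -2727*(-1/33408) = 303/3712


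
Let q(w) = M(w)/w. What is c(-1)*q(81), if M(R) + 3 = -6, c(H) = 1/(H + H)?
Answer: 1/18 ≈ 0.055556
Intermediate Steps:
c(H) = 1/(2*H)
M(R) = -9 (M(R) = -3 - 6 = -9)
q(w) = -9/w
c(-1)*q(81) = ((1/2)/(-1))*(-9/81) = ((1/2)*(-1))*(-9*1/81) = -1/2*(-1/9) = 1/18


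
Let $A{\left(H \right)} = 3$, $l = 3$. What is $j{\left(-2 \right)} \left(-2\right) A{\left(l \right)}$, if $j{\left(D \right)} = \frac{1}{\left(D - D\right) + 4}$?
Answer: $- \frac{3}{2} \approx -1.5$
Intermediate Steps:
$j{\left(D \right)} = \frac{1}{4}$ ($j{\left(D \right)} = \frac{1}{0 + 4} = \frac{1}{4}$)
$j{\left(-2 \right)} \left(-2\right) A{\left(l \right)} = \frac{1}{4} \left(-2\right) 3 = \left(- \frac{1}{2}\right) 3 = - \frac{3}{2}$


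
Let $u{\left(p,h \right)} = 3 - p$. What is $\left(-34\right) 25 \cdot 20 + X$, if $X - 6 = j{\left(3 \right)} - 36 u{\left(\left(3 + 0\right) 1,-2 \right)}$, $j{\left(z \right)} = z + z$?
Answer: $-16988$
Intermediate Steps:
$j{\left(z \right)} = 2 z$
$X = 12$ ($X = 6 + \left(2 \cdot 3 - 36 \left(3 - \left(3 + 0\right) 1\right)\right) = 6 + \left(6 - 36 \left(3 - 3 \cdot 1\right)\right) = 6 + \left(6 - 36 \left(3 - 3\right)\right) = 6 + \left(6 - 0\right) = 6 + \left(6 + 0\right) = 6 + 6 = 12$)
$\left(-34\right) 25 \cdot 20 + X = \left(-34\right) 25 \cdot 20 + 12 = \left(-850\right) 20 + 12 = -17000 + 12 = -16988$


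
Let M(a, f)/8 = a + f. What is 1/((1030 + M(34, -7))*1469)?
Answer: 1/1830374 ≈ 5.4634e-7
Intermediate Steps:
M(a, f) = 8*a + 8*f (M(a, f) = 8*(a + f) = 8*a + 8*f)
1/((1030 + M(34, -7))*1469) = 1/((1030 + (8*34 + 8*(-7)))*1469) = 1/((1030 + (272 - 56))*1469) = 1/((1030 + 216)*1469) = 1/(1246*1469) = 1/1830374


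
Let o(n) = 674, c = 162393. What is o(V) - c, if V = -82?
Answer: -161719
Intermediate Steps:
o(V) - c = 674 - 1*162393 = 674 - 162393 = -161719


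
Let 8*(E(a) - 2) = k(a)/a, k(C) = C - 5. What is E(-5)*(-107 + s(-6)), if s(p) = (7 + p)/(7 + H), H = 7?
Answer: -13473/56 ≈ -240.59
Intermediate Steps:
k(C) = -5 + C
E(a) = 2 + (-5 + a)/(8*a) (E(a) = 2 + ((-5 + a)/a)/8 = 2 + (-5 + a)/(8*a))
s(p) = 1/2 + p/14 (s(p) = (7 + p)/(7 + 7) = (7 + p)/14 = (7 + p)*(1/14) = 1/2 + p/14)
E(-5)*(-107 + s(-6)) = ((1/8)*(-5 + 17*(-5))/(-5))*(-107 + (1/2 + (1/14)*(-6))) = ((1/8)*(-1/5)*(-5 - 85))*(-107 + (1/2 - 3/7)) = ((1/8)*(-1/5)*(-90))*(-107 + 1/14) = (9/4)*(-1497/14) = -13473/56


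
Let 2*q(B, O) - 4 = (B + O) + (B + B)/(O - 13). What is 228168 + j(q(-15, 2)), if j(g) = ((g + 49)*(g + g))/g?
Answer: 2510857/11 ≈ 2.2826e+5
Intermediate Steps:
q(B, O) = 2 + B/2 + O/2 + B/(-13 + O) (q(B, O) = 2 + ((B + O) + (B + B)/(O - 13))/2 = 2 + ((B + O) + (2*B)/(-13 + O))/2 = 2 + ((B + O) + 2*B/(-13 + O))/2 = 2 + (B + O + 2*B/(-13 + O))/2 = 2 + (B/2 + O/2 + B/(-13 + O)) = 2 + B/2 + O/2 + B/(-13 + O))
j(g) = 98 + 2*g (j(g) = ((49 + g)*(2*g))/g = (2*g*(49 + g))/g = 98 + 2*g)
228168 + j(q(-15, 2)) = 228168 + (98 + 2*((-52 + 2**2 - 11*(-15) - 9*2 - 15*2)/(2*(-13 + 2)))) = 228168 + (98 + 2*((1/2)*(-52 + 4 + 165 - 18 - 30)/(-11))) = 228168 + (98 + 2*((1/2)*(-1/11)*69)) = 228168 + (98 + 2*(-69/22)) = 228168 + (98 - 69/11) = 228168 + 1009/11 = 2510857/11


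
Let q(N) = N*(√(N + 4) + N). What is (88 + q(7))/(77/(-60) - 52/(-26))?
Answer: 8220/43 + 420*√11/43 ≈ 223.56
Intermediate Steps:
q(N) = N*(N + √(4 + N)) (q(N) = N*(√(4 + N) + N) = N*(N + √(4 + N)))
(88 + q(7))/(77/(-60) - 52/(-26)) = (88 + 7*(7 + √(4 + 7)))/(77/(-60) - 52/(-26)) = (88 + 7*(7 + √11))/(77*(-1/60) - 52*(-1/26)) = (88 + (49 + 7*√11))/(-77/60 + 2) = (137 + 7*√11)/(43/60) = (137 + 7*√11)*(60/43) = 8220/43 + 420*√11/43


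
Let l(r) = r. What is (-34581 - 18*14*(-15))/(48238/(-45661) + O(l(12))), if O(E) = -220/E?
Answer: 4219213383/2656069 ≈ 1588.5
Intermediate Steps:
(-34581 - 18*14*(-15))/(48238/(-45661) + O(l(12))) = (-34581 - 18*14*(-15))/(48238/(-45661) - 220/12) = (-34581 - 252*(-15))/(48238*(-1/45661) - 220*1/12) = (-34581 + 3780)/(-48238/45661 - 55/3) = -30801/(-2656069/136983) = -30801*(-136983/2656069) = 4219213383/2656069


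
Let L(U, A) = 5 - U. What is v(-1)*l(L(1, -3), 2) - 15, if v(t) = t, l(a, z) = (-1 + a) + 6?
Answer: -24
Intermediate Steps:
l(a, z) = 5 + a
v(-1)*l(L(1, -3), 2) - 15 = -(5 + (5 - 1*1)) - 15 = -(5 + (5 - 1)) - 15 = -(5 + 4) - 15 = -1*9 - 15 = -9 - 15 = -24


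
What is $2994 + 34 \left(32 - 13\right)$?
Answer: $3640$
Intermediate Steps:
$2994 + 34 \left(32 - 13\right) = 2994 + 34 \cdot 19 = 2994 + 646 = 3640$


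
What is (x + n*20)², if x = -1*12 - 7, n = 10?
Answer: 32761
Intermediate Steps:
x = -19 (x = -12 - 7 = -19)
(x + n*20)² = (-19 + 10*20)² = (-19 + 200)² = 181² = 32761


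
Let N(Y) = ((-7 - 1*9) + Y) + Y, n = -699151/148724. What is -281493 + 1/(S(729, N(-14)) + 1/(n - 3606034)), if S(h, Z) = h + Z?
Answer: -103411683770575545036/367368582191671 ≈ -2.8149e+5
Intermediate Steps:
n = -699151/148724 (n = -699151*1/148724 = -699151/148724 ≈ -4.7010)
N(Y) = -16 + 2*Y (N(Y) = ((-7 - 9) + Y) + Y = (-16 + Y) + Y = -16 + 2*Y)
S(h, Z) = Z + h
-281493 + 1/(S(729, N(-14)) + 1/(n - 3606034)) = -281493 + 1/(((-16 + 2*(-14)) + 729) + 1/(-699151/148724 - 3606034)) = -281493 + 1/(((-16 - 28) + 729) + 1/(-536304499767/148724)) = -281493 + 1/((-44 + 729) - 148724/536304499767) = -281493 + 1/(685 - 148724/536304499767) = -281493 + 1/(367368582191671/536304499767) = -281493 + 536304499767/367368582191671 = -103411683770575545036/367368582191671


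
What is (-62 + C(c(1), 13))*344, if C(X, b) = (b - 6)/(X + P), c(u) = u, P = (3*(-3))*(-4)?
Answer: -786728/37 ≈ -21263.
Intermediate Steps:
P = 36 (P = -9*(-4) = 36)
C(X, b) = (-6 + b)/(36 + X) (C(X, b) = (b - 6)/(X + 36) = (-6 + b)/(36 + X))
(-62 + C(c(1), 13))*344 = (-62 + (-6 + 13)/(36 + 1))*344 = (-62 + 7/37)*344 = -2287/37*344 = -786728/37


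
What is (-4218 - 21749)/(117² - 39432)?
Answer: 25967/25743 ≈ 1.0087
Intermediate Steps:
(-4218 - 21749)/(117² - 39432) = -25967/(13689 - 39432) = -25967/(-25743) = -25967*(-1/25743) = 25967/25743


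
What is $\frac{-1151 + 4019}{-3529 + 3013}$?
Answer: $- \frac{239}{43} \approx -5.5581$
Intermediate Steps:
$\frac{-1151 + 4019}{-3529 + 3013} = \frac{2868}{-516} = 2868 \left(- \frac{1}{516}\right) = - \frac{239}{43}$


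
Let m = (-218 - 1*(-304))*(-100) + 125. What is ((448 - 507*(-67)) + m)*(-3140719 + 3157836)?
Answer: 444049214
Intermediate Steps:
m = -8475 (m = (-218 + 304)*(-100) + 125 = 86*(-100) + 125 = -8600 + 125 = -8475)
((448 - 507*(-67)) + m)*(-3140719 + 3157836) = ((448 - 507*(-67)) - 8475)*(-3140719 + 3157836) = ((448 + 33969) - 8475)*17117 = (34417 - 8475)*17117 = 25942*17117 = 444049214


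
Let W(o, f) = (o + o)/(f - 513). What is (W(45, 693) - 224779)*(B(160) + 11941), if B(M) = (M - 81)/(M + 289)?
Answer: -1205169708258/449 ≈ -2.6841e+9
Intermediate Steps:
W(o, f) = 2*o/(-513 + f) (W(o, f) = (2*o)/(-513 + f) = 2*o/(-513 + f))
B(M) = (-81 + M)/(289 + M)
(W(45, 693) - 224779)*(B(160) + 11941) = (2*45/(-513 + 693) - 224779)*((-81 + 160)/(289 + 160) + 11941) = (2*45/180 - 224779)*(79/449 + 11941) = (2*45*(1/180) - 224779)*((1/449)*79 + 11941) = (1/2 - 224779)*(79/449 + 11941) = -449557/2*5361588/449 = -1205169708258/449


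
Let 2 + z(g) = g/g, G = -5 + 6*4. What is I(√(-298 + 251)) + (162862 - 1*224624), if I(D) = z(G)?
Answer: -61763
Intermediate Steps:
G = 19 (G = -5 + 24 = 19)
z(g) = -1 (z(g) = -2 + g/g = -2 + 1 = -1)
I(D) = -1
I(√(-298 + 251)) + (162862 - 1*224624) = -1 + (162862 - 1*224624) = -1 + (162862 - 224624) = -1 - 61762 = -61763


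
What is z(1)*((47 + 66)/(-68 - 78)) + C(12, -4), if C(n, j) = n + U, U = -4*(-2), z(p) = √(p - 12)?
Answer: 20 - 113*I*√11/146 ≈ 20.0 - 2.567*I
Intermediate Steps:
z(p) = √(-12 + p)
U = 8
C(n, j) = 8 + n (C(n, j) = n + 8 = 8 + n)
z(1)*((47 + 66)/(-68 - 78)) + C(12, -4) = √(-12 + 1)*((47 + 66)/(-68 - 78)) + (8 + 12) = √(-11)*(113/(-146)) + 20 = (I*√11)*(113*(-1/146)) + 20 = (I*√11)*(-113/146) + 20 = -113*I*√11/146 + 20 = 20 - 113*I*√11/146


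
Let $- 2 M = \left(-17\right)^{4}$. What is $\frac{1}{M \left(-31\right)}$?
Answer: $\frac{2}{2589151} \approx 7.7245 \cdot 10^{-7}$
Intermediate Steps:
$M = - \frac{83521}{2}$ ($M = - \frac{\left(-17\right)^{4}}{2} = \left(- \frac{1}{2}\right) 83521 = - \frac{83521}{2} \approx -41761.0$)
$\frac{1}{M \left(-31\right)} = \frac{1}{\left(- \frac{83521}{2}\right) \left(-31\right)} = \frac{1}{\frac{2589151}{2}} = \frac{2}{2589151}$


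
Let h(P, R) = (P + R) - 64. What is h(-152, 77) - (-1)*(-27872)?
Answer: -28011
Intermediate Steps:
h(P, R) = -64 + P + R
h(-152, 77) - (-1)*(-27872) = (-64 - 152 + 77) - (-1)*(-27872) = -139 - 1*27872 = -139 - 27872 = -28011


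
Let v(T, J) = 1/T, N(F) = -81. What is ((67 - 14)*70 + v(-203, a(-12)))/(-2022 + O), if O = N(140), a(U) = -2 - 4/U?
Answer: -251043/142303 ≈ -1.7641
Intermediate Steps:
a(U) = -2 - 4/U
O = -81
((67 - 14)*70 + v(-203, a(-12)))/(-2022 + O) = ((67 - 14)*70 + 1/(-203))/(-2022 - 81) = (53*70 - 1/203)/(-2103) = (3710 - 1/203)*(-1/2103) = (753129/203)*(-1/2103) = -251043/142303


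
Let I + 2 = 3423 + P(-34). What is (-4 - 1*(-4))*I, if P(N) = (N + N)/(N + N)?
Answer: 0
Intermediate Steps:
P(N) = 1 (P(N) = (2*N)/((2*N)) = (2*N)*(1/(2*N)) = 1)
I = 3422 (I = -2 + (3423 + 1) = -2 + 3424 = 3422)
(-4 - 1*(-4))*I = (-4 - 1*(-4))*3422 = (-4 + 4)*3422 = 0*3422 = 0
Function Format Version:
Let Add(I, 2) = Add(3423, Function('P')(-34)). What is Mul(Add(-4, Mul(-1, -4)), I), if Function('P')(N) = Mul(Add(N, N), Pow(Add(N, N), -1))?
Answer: 0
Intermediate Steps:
Function('P')(N) = 1 (Function('P')(N) = Mul(Mul(2, N), Pow(Mul(2, N), -1)) = Mul(Mul(2, N), Mul(Rational(1, 2), Pow(N, -1))) = 1)
I = 3422 (I = Add(-2, Add(3423, 1)) = Add(-2, 3424) = 3422)
Mul(Add(-4, Mul(-1, -4)), I) = Mul(Add(-4, Mul(-1, -4)), 3422) = Mul(Add(-4, 4), 3422) = Mul(0, 3422) = 0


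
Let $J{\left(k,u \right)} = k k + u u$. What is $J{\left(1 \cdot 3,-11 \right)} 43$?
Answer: $5590$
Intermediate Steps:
$J{\left(k,u \right)} = k^{2} + u^{2}$
$J{\left(1 \cdot 3,-11 \right)} 43 = \left(\left(1 \cdot 3\right)^{2} + \left(-11\right)^{2}\right) 43 = \left(3^{2} + 121\right) 43 = \left(9 + 121\right) 43 = 130 \cdot 43 = 5590$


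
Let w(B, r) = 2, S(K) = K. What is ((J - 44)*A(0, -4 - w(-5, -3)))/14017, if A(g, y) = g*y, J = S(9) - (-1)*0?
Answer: 0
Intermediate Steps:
J = 9 (J = 9 - (-1)*0 = 9 - 1*0 = 9 + 0 = 9)
((J - 44)*A(0, -4 - w(-5, -3)))/14017 = ((9 - 44)*(0*(-4 - 1*2)))/14017 = -0*(-4 - 2)*(1/14017) = -0*(-6)*(1/14017) = -35*0*(1/14017) = 0*(1/14017) = 0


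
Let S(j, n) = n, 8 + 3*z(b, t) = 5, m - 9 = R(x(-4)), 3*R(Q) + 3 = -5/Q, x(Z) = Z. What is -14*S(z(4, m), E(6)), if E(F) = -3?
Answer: 42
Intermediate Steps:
R(Q) = -1 - 5/(3*Q) (R(Q) = -1 + (-5/Q)/3 = -1 - 5/(3*Q))
m = 101/12 (m = 9 + (-5/3 - 1*(-4))/(-4) = 9 - (-5/3 + 4)/4 = 9 - 1/4*7/3 = 9 - 7/12 = 101/12 ≈ 8.4167)
z(b, t) = -1 (z(b, t) = -8/3 + (1/3)*5 = -8/3 + 5/3 = -1)
-14*S(z(4, m), E(6)) = -14*(-3) = 42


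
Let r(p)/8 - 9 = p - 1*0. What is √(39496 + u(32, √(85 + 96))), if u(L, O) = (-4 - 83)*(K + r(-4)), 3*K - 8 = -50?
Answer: √37234 ≈ 192.96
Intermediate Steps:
K = -14 (K = 8/3 + (⅓)*(-50) = 8/3 - 50/3 = -14)
r(p) = 72 + 8*p (r(p) = 72 + 8*(p - 1*0) = 72 + 8*(p + 0) = 72 + 8*p)
u(L, O) = -2262 (u(L, O) = (-4 - 83)*(-14 + (72 + 8*(-4))) = -87*(-14 + (72 - 32)) = -87*(-14 + 40) = -87*26 = -2262)
√(39496 + u(32, √(85 + 96))) = √(39496 - 2262) = √37234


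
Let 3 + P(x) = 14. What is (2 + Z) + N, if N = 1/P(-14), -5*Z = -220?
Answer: 507/11 ≈ 46.091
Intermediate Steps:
Z = 44 (Z = -⅕*(-220) = 44)
P(x) = 11 (P(x) = -3 + 14 = 11)
N = 1/11 ≈ 0.090909
(2 + Z) + N = (2 + 44) + 1/11 = 46 + 1/11 = 507/11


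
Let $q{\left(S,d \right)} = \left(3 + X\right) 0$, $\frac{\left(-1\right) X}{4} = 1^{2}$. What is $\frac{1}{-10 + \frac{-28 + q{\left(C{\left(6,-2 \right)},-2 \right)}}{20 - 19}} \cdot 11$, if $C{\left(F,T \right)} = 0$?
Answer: $- \frac{11}{38} \approx -0.28947$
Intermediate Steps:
$X = -4$ ($X = - 4 \cdot 1^{2} = \left(-4\right) 1 = -4$)
$q{\left(S,d \right)} = 0$ ($q{\left(S,d \right)} = \left(3 - 4\right) 0 = \left(-1\right) 0 = 0$)
$\frac{1}{-10 + \frac{-28 + q{\left(C{\left(6,-2 \right)},-2 \right)}}{20 - 19}} \cdot 11 = \frac{1}{-10 + \frac{-28 + 0}{20 - 19}} \cdot 11 = \frac{1}{-10 - \frac{28}{1}} \cdot 11 = \frac{1}{-10 - 28} \cdot 11 = \frac{1}{-38} \cdot 11 = \left(- \frac{1}{38}\right) 11 = - \frac{11}{38}$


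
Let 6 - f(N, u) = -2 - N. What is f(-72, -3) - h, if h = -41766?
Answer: 41702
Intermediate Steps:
f(N, u) = 8 + N (f(N, u) = 6 - (-2 - N) = 6 + (2 + N) = 8 + N)
f(-72, -3) - h = (8 - 72) - 1*(-41766) = -64 + 41766 = 41702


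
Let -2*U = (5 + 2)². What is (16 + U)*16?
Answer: -136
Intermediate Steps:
U = -49/2 (U = -(5 + 2)²/2 = -½*7² = -½*49 = -49/2 ≈ -24.500)
(16 + U)*16 = (16 - 49/2)*16 = -17/2*16 = -136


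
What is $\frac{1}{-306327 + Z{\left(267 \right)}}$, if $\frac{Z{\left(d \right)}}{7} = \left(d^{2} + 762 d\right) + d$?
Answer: $\frac{1}{1618743} \approx 6.1776 \cdot 10^{-7}$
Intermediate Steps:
$Z{\left(d \right)} = 7 d^{2} + 5341 d$ ($Z{\left(d \right)} = 7 \left(\left(d^{2} + 762 d\right) + d\right) = 7 \left(d^{2} + 763 d\right) = 7 d^{2} + 5341 d$)
$\frac{1}{-306327 + Z{\left(267 \right)}} = \frac{1}{-306327 + 7 \cdot 267 \left(763 + 267\right)} = \frac{1}{-306327 + 7 \cdot 267 \cdot 1030} = \frac{1}{-306327 + 1925070} = \frac{1}{1618743}$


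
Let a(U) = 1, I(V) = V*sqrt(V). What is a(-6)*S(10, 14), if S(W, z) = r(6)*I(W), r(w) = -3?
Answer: -30*sqrt(10) ≈ -94.868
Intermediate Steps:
I(V) = V**(3/2)
S(W, z) = -3*W**(3/2)
a(-6)*S(10, 14) = 1*(-30*sqrt(10)) = -30*sqrt(10)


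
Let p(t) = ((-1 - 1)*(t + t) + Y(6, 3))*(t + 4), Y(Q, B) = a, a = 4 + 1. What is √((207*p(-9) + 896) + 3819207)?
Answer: 2*√944417 ≈ 1943.6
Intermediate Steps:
a = 5
Y(Q, B) = 5
p(t) = (4 + t)*(5 - 4*t) (p(t) = ((-1 - 1)*(t + t) + 5)*(t + 4) = (-4*t + 5)*(4 + t) = (5 - 4*t)*(4 + t) = (4 + t)*(5 - 4*t))
√((207*p(-9) + 896) + 3819207) = √((207*(20 - 11*(-9) - 4*(-9)²) + 896) + 3819207) = √((207*(20 + 99 - 4*81) + 896) + 3819207) = √((207*(20 + 99 - 324) + 896) + 3819207) = √((207*(-205) + 896) + 3819207) = √((-42435 + 896) + 3819207) = √(-41539 + 3819207) = √3777668 = 2*√944417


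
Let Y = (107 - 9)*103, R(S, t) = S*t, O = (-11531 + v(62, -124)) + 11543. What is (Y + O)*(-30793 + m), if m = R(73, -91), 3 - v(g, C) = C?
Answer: -383082588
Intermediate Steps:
v(g, C) = 3 - C
O = 139 (O = (-11531 + (3 - 1*(-124))) + 11543 = (-11531 + (3 + 124)) + 11543 = (-11531 + 127) + 11543 = -11404 + 11543 = 139)
m = -6643 (m = 73*(-91) = -6643)
Y = 10094 (Y = 98*103 = 10094)
(Y + O)*(-30793 + m) = (10094 + 139)*(-30793 - 6643) = 10233*(-37436) = -383082588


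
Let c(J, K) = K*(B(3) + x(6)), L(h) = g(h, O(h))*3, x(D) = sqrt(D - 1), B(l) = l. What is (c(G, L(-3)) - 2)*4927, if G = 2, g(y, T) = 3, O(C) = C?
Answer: 123175 + 44343*sqrt(5) ≈ 2.2233e+5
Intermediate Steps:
x(D) = sqrt(-1 + D)
L(h) = 9 (L(h) = 3*3 = 9)
c(J, K) = K*(3 + sqrt(5)) (c(J, K) = K*(3 + sqrt(-1 + 6)) = K*(3 + sqrt(5)))
(c(G, L(-3)) - 2)*4927 = (9*(3 + sqrt(5)) - 2)*4927 = ((27 + 9*sqrt(5)) - 2)*4927 = (25 + 9*sqrt(5))*4927 = 123175 + 44343*sqrt(5)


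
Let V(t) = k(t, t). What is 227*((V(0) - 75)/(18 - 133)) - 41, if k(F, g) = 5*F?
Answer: 2462/23 ≈ 107.04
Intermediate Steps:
V(t) = 5*t
227*((V(0) - 75)/(18 - 133)) - 41 = 227*((5*0 - 75)/(18 - 133)) - 41 = 227*((0 - 75)/(-115)) - 41 = 227*(-75*(-1/115)) - 41 = 227*(15/23) - 41 = 3405/23 - 41 = 2462/23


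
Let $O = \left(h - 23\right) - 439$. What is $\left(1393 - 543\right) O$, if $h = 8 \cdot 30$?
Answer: $-188700$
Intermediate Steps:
$h = 240$
$O = -222$ ($O = \left(240 - 23\right) - 439 = 217 - 439 = -222$)
$\left(1393 - 543\right) O = \left(1393 - 543\right) \left(-222\right) = 850 \left(-222\right) = -188700$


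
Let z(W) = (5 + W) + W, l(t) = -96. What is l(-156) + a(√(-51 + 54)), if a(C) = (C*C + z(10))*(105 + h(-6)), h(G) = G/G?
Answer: 2872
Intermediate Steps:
z(W) = 5 + 2*W
h(G) = 1
a(C) = 2650 + 106*C² (a(C) = (C*C + (5 + 2*10))*(105 + 1) = (C² + (5 + 20))*106 = (C² + 25)*106 = (25 + C²)*106 = 2650 + 106*C²)
l(-156) + a(√(-51 + 54)) = -96 + (2650 + 106*(√(-51 + 54))²) = -96 + (2650 + 106*(√3)²) = -96 + (2650 + 106*3) = -96 + (2650 + 318) = -96 + 2968 = 2872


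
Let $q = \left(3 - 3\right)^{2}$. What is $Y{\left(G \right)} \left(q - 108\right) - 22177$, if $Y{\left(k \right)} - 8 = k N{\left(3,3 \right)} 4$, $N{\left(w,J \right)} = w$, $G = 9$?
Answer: $-34705$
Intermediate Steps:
$q = 0$ ($q = 0^{2} = 0$)
$Y{\left(k \right)} = 8 + 12 k$ ($Y{\left(k \right)} = 8 + k 3 \cdot 4 = 8 + 3 k 4 = 8 + 12 k$)
$Y{\left(G \right)} \left(q - 108\right) - 22177 = \left(8 + 12 \cdot 9\right) \left(0 - 108\right) - 22177 = \left(8 + 108\right) \left(-108\right) - 22177 = 116 \left(-108\right) - 22177 = -12528 - 22177 = -34705$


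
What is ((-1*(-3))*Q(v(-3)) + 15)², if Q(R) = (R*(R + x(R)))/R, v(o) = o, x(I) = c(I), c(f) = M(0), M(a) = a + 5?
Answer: 441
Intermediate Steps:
M(a) = 5 + a
c(f) = 5 (c(f) = 5 + 0 = 5)
x(I) = 5
Q(R) = 5 + R (Q(R) = (R*(R + 5))/R = (R*(5 + R))/R = 5 + R)
((-1*(-3))*Q(v(-3)) + 15)² = ((-1*(-3))*(5 - 3) + 15)² = (3*2 + 15)² = (6 + 15)² = 21² = 441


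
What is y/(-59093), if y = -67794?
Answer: 67794/59093 ≈ 1.1472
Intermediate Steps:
y/(-59093) = -67794/(-59093) = -67794*(-1/59093) = 67794/59093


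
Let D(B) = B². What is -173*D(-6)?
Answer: -6228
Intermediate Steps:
-173*D(-6) = -173*(-6)² = -173*36 = -6228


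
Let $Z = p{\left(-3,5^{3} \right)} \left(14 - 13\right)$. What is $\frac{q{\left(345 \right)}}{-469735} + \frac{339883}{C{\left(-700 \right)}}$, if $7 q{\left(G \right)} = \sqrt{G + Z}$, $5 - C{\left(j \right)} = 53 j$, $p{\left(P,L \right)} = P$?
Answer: $\frac{339883}{37105} - \frac{3 \sqrt{38}}{3288145} \approx 9.16$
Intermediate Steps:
$C{\left(j \right)} = 5 - 53 j$
$Z = -3$ ($Z = - 3 \left(14 - 13\right) = \left(-3\right) 1 = -3$)
$q{\left(G \right)} = \frac{\sqrt{-3 + G}}{7}$ ($q{\left(G \right)} = \frac{\sqrt{G - 3}}{7} = \frac{\sqrt{-3 + G}}{7}$)
$\frac{q{\left(345 \right)}}{-469735} + \frac{339883}{C{\left(-700 \right)}} = \frac{\frac{1}{7} \sqrt{-3 + 345}}{-469735} + \frac{339883}{5 - -37100} = \frac{\sqrt{342}}{7} \left(- \frac{1}{469735}\right) + \frac{339883}{5 + 37100} = \frac{3 \sqrt{38}}{7} \left(- \frac{1}{469735}\right) + \frac{339883}{37105} = \frac{3 \sqrt{38}}{7} \left(- \frac{1}{469735}\right) + 339883 \cdot \frac{1}{37105} = - \frac{3 \sqrt{38}}{3288145} + \frac{339883}{37105} = \frac{339883}{37105} - \frac{3 \sqrt{38}}{3288145}$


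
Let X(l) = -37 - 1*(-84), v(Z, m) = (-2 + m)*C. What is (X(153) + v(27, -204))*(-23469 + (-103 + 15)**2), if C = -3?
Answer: -10457125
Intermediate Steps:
v(Z, m) = 6 - 3*m (v(Z, m) = (-2 + m)*(-3) = 6 - 3*m)
X(l) = 47 (X(l) = -37 + 84 = 47)
(X(153) + v(27, -204))*(-23469 + (-103 + 15)**2) = (47 + (6 - 3*(-204)))*(-23469 + (-103 + 15)**2) = (47 + (6 + 612))*(-23469 + (-88)**2) = (47 + 618)*(-23469 + 7744) = 665*(-15725) = -10457125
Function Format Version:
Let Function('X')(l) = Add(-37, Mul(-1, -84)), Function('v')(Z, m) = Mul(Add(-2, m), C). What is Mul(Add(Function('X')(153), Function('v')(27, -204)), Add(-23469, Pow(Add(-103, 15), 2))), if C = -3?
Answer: -10457125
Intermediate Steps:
Function('v')(Z, m) = Add(6, Mul(-3, m)) (Function('v')(Z, m) = Mul(Add(-2, m), -3) = Add(6, Mul(-3, m)))
Function('X')(l) = 47 (Function('X')(l) = Add(-37, 84) = 47)
Mul(Add(Function('X')(153), Function('v')(27, -204)), Add(-23469, Pow(Add(-103, 15), 2))) = Mul(Add(47, Add(6, Mul(-3, -204))), Add(-23469, Pow(Add(-103, 15), 2))) = Mul(Add(47, Add(6, 612)), Add(-23469, Pow(-88, 2))) = Mul(Add(47, 618), Add(-23469, 7744)) = Mul(665, -15725) = -10457125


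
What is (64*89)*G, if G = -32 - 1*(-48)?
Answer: 91136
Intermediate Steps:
G = 16 (G = -32 + 48 = 16)
(64*89)*G = (64*89)*16 = 5696*16 = 91136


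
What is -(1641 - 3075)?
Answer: 1434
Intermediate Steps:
-(1641 - 3075) = -1*(-1434) = 1434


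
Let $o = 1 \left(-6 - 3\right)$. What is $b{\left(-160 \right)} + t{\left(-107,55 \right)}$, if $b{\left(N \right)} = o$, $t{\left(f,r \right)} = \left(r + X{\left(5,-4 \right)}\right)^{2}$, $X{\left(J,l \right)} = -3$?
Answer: $2695$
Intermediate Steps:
$t{\left(f,r \right)} = \left(-3 + r\right)^{2}$ ($t{\left(f,r \right)} = \left(r - 3\right)^{2} = \left(-3 + r\right)^{2}$)
$o = -9$ ($o = 1 \left(-9\right) = -9$)
$b{\left(N \right)} = -9$
$b{\left(-160 \right)} + t{\left(-107,55 \right)} = -9 + \left(-3 + 55\right)^{2} = -9 + 52^{2} = -9 + 2704 = 2695$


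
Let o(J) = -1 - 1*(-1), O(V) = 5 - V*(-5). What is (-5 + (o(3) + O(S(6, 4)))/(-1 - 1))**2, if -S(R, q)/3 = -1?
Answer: 225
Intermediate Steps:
S(R, q) = 3 (S(R, q) = -3*(-1) = 3)
O(V) = 5 + 5*V (O(V) = 5 - (-5)*V = 5 + 5*V)
o(J) = 0 (o(J) = -1 + 1 = 0)
(-5 + (o(3) + O(S(6, 4)))/(-1 - 1))**2 = (-5 + (0 + (5 + 5*3))/(-1 - 1))**2 = (-5 + (0 + (5 + 15))/(-2))**2 = (-5 + (0 + 20)*(-1/2))**2 = (-5 + 20*(-1/2))**2 = (-5 - 10)**2 = (-15)**2 = 225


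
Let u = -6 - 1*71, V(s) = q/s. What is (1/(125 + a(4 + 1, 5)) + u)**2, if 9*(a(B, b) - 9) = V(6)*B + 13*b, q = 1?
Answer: 345195026089/58232161 ≈ 5927.9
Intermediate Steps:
V(s) = 1/s
u = -77 (u = -6 - 71 = -77)
a(B, b) = 9 + B/54 + 13*b/9 (a(B, b) = 9 + (B/6 + 13*b)/9 = 9 + (13*b + B/6)/9 = 9 + (B/54 + 13*b/9) = 9 + B/54 + 13*b/9)
(1/(125 + a(4 + 1, 5)) + u)**2 = (1/(125 + (9 + (4 + 1)/54 + (13/9)*5)) - 77)**2 = (1/(125 + (9 + (1/54)*5 + 65/9)) - 77)**2 = (1/(125 + (9 + 5/54 + 65/9)) - 77)**2 = (1/(125 + 881/54) - 77)**2 = (1/(7631/54) - 77)**2 = (54/7631 - 77)**2 = (-587533/7631)**2 = 345195026089/58232161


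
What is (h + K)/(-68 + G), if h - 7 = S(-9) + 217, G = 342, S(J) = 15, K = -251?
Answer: -6/137 ≈ -0.043796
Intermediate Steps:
h = 239 (h = 7 + (15 + 217) = 7 + 232 = 239)
(h + K)/(-68 + G) = (239 - 251)/(-68 + 342) = -12/274 = -12*1/274 = -6/137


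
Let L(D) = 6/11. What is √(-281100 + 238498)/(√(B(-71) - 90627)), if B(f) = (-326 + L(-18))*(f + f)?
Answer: √4672228286/69791 ≈ 0.97941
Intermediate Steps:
L(D) = 6/11 (L(D) = 6*(1/11) = 6/11)
B(f) = -7160*f/11 (B(f) = (-326 + 6/11)*(f + f) = -7160*f/11)
√(-281100 + 238498)/(√(B(-71) - 90627)) = √(-281100 + 238498)/(√(-7160/11*(-71) - 90627)) = √(-42602)/(√(508360/11 - 90627)) = (I*√42602)/(√(-488537/11)) = (I*√42602)/((I*√5373907/11)) = (I*√42602)*(-I*√5373907/488537) = √4672228286/69791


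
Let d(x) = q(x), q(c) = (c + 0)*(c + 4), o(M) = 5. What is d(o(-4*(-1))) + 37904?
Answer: 37949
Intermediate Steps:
q(c) = c*(4 + c)
d(x) = x*(4 + x)
d(o(-4*(-1))) + 37904 = 5*(4 + 5) + 37904 = 5*9 + 37904 = 45 + 37904 = 37949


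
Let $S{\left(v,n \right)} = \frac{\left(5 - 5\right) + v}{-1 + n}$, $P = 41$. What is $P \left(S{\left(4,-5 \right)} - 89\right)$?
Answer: $- \frac{11029}{3} \approx -3676.3$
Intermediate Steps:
$S{\left(v,n \right)} = \frac{v}{-1 + n}$ ($S{\left(v,n \right)} = \frac{\left(5 - 5\right) + v}{-1 + n} = \frac{0 + v}{-1 + n} = \frac{v}{-1 + n}$)
$P \left(S{\left(4,-5 \right)} - 89\right) = 41 \left(\frac{4}{-1 - 5} - 89\right) = 41 \left(\frac{4}{-6} - 89\right) = 41 \left(4 \left(- \frac{1}{6}\right) - 89\right) = 41 \left(- \frac{2}{3} - 89\right) = 41 \left(- \frac{269}{3}\right) = - \frac{11029}{3}$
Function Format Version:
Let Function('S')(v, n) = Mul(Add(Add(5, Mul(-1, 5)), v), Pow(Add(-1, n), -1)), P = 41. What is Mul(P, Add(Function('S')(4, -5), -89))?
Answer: Rational(-11029, 3) ≈ -3676.3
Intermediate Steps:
Function('S')(v, n) = Mul(v, Pow(Add(-1, n), -1)) (Function('S')(v, n) = Mul(Add(Add(5, -5), v), Pow(Add(-1, n), -1)) = Mul(Add(0, v), Pow(Add(-1, n), -1)) = Mul(v, Pow(Add(-1, n), -1)))
Mul(P, Add(Function('S')(4, -5), -89)) = Mul(41, Add(Mul(4, Pow(Add(-1, -5), -1)), -89)) = Mul(41, Add(Mul(4, Pow(-6, -1)), -89)) = Mul(41, Add(Mul(4, Rational(-1, 6)), -89)) = Mul(41, Add(Rational(-2, 3), -89)) = Mul(41, Rational(-269, 3)) = Rational(-11029, 3)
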